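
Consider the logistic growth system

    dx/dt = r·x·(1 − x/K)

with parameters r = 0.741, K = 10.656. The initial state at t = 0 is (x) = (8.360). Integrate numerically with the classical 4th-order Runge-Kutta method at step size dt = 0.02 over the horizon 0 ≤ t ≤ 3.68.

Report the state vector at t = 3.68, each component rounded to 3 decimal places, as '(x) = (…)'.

(x) = (10.468)

t=0.000: state=(8.360)
step 1 (dt=0.02): k1=(1.335), k2=(1.329), k3=(1.329), k4=(1.323); state += dt/6·(k1+2k2+2k3+k4)
t=0.020: state=(8.387)
t=0.040: state=(8.413)
t=0.060: state=(8.439)
continuing one RK4 step at a time; state shown every 10 steps (Δt=0.2):
t=0.200: state=(8.616)
t=0.400: state=(8.849)
t=0.600: state=(9.061)
t=0.800: state=(9.251)
t=1.000: state=(9.423)
t=1.200: state=(9.575)
t=1.400: state=(9.711)
t=1.600: state=(9.831)
t=1.800: state=(9.937)
t=2.000: state=(10.030)
t=2.200: state=(10.112)
t=2.400: state=(10.184)
t=2.600: state=(10.246)
t=2.800: state=(10.301)
t=3.000: state=(10.348)
t=3.200: state=(10.390)
t=3.400: state=(10.425)
t=3.600: state=(10.457)
t=3.680: state=(10.468)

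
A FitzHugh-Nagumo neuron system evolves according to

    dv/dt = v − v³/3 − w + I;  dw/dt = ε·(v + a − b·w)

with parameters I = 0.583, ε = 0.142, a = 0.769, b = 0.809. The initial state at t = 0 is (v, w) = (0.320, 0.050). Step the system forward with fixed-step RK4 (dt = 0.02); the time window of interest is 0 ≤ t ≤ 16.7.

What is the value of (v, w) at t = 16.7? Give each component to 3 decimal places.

(v, w) = (-1.456, 0.062)

t=0.000: state=(0.320, 0.050)
step 1 (dt=0.02): k1=(0.842, 0.149), k2=(0.848, 0.150), k3=(0.848, 0.150), k4=(0.854, 0.151); state += dt/6·(k1+2k2+2k3+k4)
t=0.020: state=(0.337, 0.053)
t=0.040: state=(0.354, 0.056)
t=0.060: state=(0.372, 0.059)
continuing one RK4 step at a time; state shown every 50 steps (Δt=1):
t=1.000: state=(1.321, 0.258)
t=2.000: state=(1.725, 0.548)
t=3.000: state=(1.666, 0.821)
t=4.000: state=(1.537, 1.050)
t=5.000: state=(1.389, 1.235)
t=6.000: state=(1.221, 1.379)
t=7.000: state=(1.016, 1.483)
t=8.000: state=(0.730, 1.544)
t=9.000: state=(0.211, 1.546)
t=10.000: state=(-0.968, 1.439)
t=11.000: state=(-1.892, 1.176)
t=12.000: state=(-1.902, 0.894)
t=13.000: state=(-1.809, 0.651)
t=14.000: state=(-1.712, 0.448)
t=15.000: state=(-1.616, 0.279)
t=16.000: state=(-1.522, 0.142)
t=16.700: state=(-1.456, 0.062)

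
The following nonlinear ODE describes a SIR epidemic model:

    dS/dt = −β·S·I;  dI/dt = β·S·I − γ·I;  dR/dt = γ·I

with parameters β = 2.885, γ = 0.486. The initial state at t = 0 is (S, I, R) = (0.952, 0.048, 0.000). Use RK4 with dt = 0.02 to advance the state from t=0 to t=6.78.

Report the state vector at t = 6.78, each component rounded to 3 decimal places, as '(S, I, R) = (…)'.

(S, I, R) = (0.004, 0.076, 0.920)

t=0.000: state=(0.952, 0.048, 0.000)
step 1 (dt=0.02): k1=(-0.132, 0.109, 0.023), k2=(-0.135, 0.111, 0.024), k3=(-0.135, 0.111, 0.024), k4=(-0.138, 0.113, 0.024); state += dt/6·(k1+2k2+2k3+k4)
t=0.020: state=(0.949, 0.050, 0.000)
t=0.040: state=(0.946, 0.053, 0.001)
t=0.060: state=(0.944, 0.055, 0.001)
continuing one RK4 step at a time; state shown every 25 steps (Δt=0.5):
t=0.500: state=(0.840, 0.139, 0.021)
t=1.000: state=(0.611, 0.314, 0.075)
t=1.500: state=(0.339, 0.487, 0.174)
t=2.000: state=(0.159, 0.540, 0.301)
t=2.500: state=(0.075, 0.497, 0.428)
t=3.000: state=(0.039, 0.421, 0.540)
t=3.500: state=(0.022, 0.345, 0.633)
t=4.000: state=(0.014, 0.277, 0.708)
t=4.500: state=(0.010, 0.221, 0.769)
t=5.000: state=(0.007, 0.176, 0.817)
t=5.500: state=(0.006, 0.139, 0.855)
t=6.000: state=(0.005, 0.110, 0.885)
t=6.500: state=(0.004, 0.087, 0.909)
t=6.780: state=(0.004, 0.076, 0.920)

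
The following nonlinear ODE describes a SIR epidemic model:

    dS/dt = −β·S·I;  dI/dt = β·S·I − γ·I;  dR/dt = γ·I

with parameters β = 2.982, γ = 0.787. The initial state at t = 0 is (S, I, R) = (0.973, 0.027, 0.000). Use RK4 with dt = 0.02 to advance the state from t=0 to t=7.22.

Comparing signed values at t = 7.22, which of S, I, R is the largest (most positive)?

t=0.000: state=(0.973, 0.027, 0.000)
step 1 (dt=0.02): k1=(-0.078, 0.057, 0.021), k2=(-0.080, 0.058, 0.022), k3=(-0.080, 0.058, 0.022), k4=(-0.082, 0.059, 0.022); state += dt/6·(k1+2k2+2k3+k4)
t=0.020: state=(0.971, 0.028, 0.000)
t=0.040: state=(0.970, 0.029, 0.001)
t=0.060: state=(0.968, 0.031, 0.001)
continuing one RK4 step at a time; state shown every 25 steps (Δt=0.5):
t=0.500: state=(0.907, 0.075, 0.019)
t=1.000: state=(0.758, 0.176, 0.066)
t=1.500: state=(0.526, 0.311, 0.162)
t=2.000: state=(0.309, 0.388, 0.303)
t=2.500: state=(0.174, 0.371, 0.455)
t=3.000: state=(0.104, 0.306, 0.589)
t=3.500: state=(0.070, 0.235, 0.695)
t=4.000: state=(0.052, 0.173, 0.775)
t=4.500: state=(0.041, 0.125, 0.834)
t=5.000: state=(0.035, 0.089, 0.875)
t=5.500: state=(0.032, 0.063, 0.905)
t=6.000: state=(0.029, 0.045, 0.926)
t=6.500: state=(0.028, 0.031, 0.941)
t=7.000: state=(0.026, 0.022, 0.951)
t=7.220: state=(0.026, 0.019, 0.955)
compare at T: S=0.026, I=0.019, R=0.955

largest component: R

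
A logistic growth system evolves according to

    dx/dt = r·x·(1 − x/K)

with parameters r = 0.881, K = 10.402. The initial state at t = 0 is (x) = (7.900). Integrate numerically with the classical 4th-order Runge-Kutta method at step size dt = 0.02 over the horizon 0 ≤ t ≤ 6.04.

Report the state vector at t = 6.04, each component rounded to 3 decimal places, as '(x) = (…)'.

t=0.000: state=(7.900)
step 1 (dt=0.02): k1=(1.674), k2=(1.666), k3=(1.666), k4=(1.659); state += dt/6·(k1+2k2+2k3+k4)
t=0.020: state=(7.933)
t=0.040: state=(7.966)
t=0.060: state=(7.999)
continuing one RK4 step at a time; state shown every 10 steps (Δt=0.2):
t=0.200: state=(8.219)
t=0.400: state=(8.508)
t=0.600: state=(8.766)
t=0.800: state=(8.994)
t=1.000: state=(9.195)
t=1.200: state=(9.371)
t=1.400: state=(9.523)
t=1.600: state=(9.655)
t=1.800: state=(9.768)
t=2.000: state=(9.866)
t=2.200: state=(9.948)
t=2.400: state=(10.019)
t=2.600: state=(10.079)
t=2.800: state=(10.130)
t=3.000: state=(10.173)
t=3.200: state=(10.209)
t=3.400: state=(10.240)
t=3.600: state=(10.266)
t=3.800: state=(10.287)
t=4.000: state=(10.306)
t=4.200: state=(10.321)
t=4.400: state=(10.334)
t=4.600: state=(10.345)
t=4.800: state=(10.354)
t=5.000: state=(10.362)
t=5.200: state=(10.368)
t=5.400: state=(10.374)
t=5.600: state=(10.378)
t=5.800: state=(10.382)
t=6.000: state=(10.385)
t=6.040: state=(10.386)

(x) = (10.386)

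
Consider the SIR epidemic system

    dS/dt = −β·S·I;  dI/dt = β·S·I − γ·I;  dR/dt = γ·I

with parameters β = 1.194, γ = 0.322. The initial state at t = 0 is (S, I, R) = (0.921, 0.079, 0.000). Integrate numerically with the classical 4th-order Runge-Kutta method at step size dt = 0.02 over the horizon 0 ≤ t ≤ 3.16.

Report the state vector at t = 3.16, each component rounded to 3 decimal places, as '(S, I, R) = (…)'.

t=0.000: state=(0.921, 0.079, 0.000)
step 1 (dt=0.02): k1=(-0.087, 0.061, 0.025), k2=(-0.087, 0.062, 0.026), k3=(-0.087, 0.062, 0.026), k4=(-0.088, 0.062, 0.026); state += dt/6·(k1+2k2+2k3+k4)
t=0.020: state=(0.919, 0.080, 0.001)
t=0.040: state=(0.917, 0.081, 0.001)
t=0.060: state=(0.916, 0.083, 0.002)
continuing one RK4 step at a time; state shown every 10 steps (Δt=0.2):
t=0.200: state=(0.902, 0.092, 0.006)
t=0.400: state=(0.881, 0.107, 0.012)
t=0.600: state=(0.857, 0.123, 0.019)
t=0.800: state=(0.831, 0.141, 0.028)
t=1.000: state=(0.801, 0.161, 0.038)
t=1.200: state=(0.769, 0.182, 0.049)
t=1.400: state=(0.734, 0.205, 0.061)
t=1.600: state=(0.697, 0.228, 0.075)
t=1.800: state=(0.659, 0.251, 0.090)
t=2.000: state=(0.619, 0.274, 0.107)
t=2.200: state=(0.578, 0.296, 0.126)
t=2.400: state=(0.537, 0.317, 0.145)
t=2.600: state=(0.497, 0.337, 0.166)
t=2.800: state=(0.457, 0.354, 0.189)
t=3.000: state=(0.420, 0.368, 0.212)
t=3.160: state=(0.391, 0.378, 0.231)

(S, I, R) = (0.391, 0.378, 0.231)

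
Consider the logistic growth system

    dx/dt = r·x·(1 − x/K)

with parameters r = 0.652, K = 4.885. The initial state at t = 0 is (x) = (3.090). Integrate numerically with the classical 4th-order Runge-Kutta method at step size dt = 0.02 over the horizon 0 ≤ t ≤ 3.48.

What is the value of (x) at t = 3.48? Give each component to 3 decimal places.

(x) = (4.608)

t=0.000: state=(3.090)
step 1 (dt=0.02): k1=(0.740), k2=(0.739), k3=(0.739), k4=(0.738); state += dt/6·(k1+2k2+2k3+k4)
t=0.020: state=(3.105)
t=0.040: state=(3.120)
t=0.060: state=(3.134)
continuing one RK4 step at a time; state shown every 10 steps (Δt=0.2):
t=0.200: state=(3.235)
t=0.400: state=(3.375)
t=0.600: state=(3.507)
t=0.800: state=(3.632)
t=1.000: state=(3.750)
t=1.200: state=(3.860)
t=1.400: state=(3.961)
t=1.600: state=(4.055)
t=1.800: state=(4.141)
t=2.000: state=(4.220)
t=2.200: state=(4.291)
t=2.400: state=(4.356)
t=2.600: state=(4.414)
t=2.800: state=(4.467)
t=3.000: state=(4.514)
t=3.200: state=(4.556)
t=3.400: state=(4.594)
t=3.480: state=(4.608)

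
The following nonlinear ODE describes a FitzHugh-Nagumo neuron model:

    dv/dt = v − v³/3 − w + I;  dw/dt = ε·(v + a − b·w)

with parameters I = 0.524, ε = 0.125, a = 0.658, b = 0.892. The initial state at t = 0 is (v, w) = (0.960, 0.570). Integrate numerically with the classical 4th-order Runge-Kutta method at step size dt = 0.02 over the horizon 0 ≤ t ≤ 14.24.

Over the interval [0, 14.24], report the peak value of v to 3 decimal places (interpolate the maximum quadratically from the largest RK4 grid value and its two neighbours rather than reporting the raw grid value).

t=0.000: state=(0.960, 0.570)
step 1 (dt=0.02): k1=(0.619, 0.139), k2=(0.618, 0.139), k3=(0.618, 0.139), k4=(0.617, 0.140); state += dt/6·(k1+2k2+2k3+k4)
t=0.020: state=(0.972, 0.573)
t=0.040: state=(0.985, 0.576)
t=0.060: state=(0.997, 0.578)
continuing one RK4 step at a time; state shown every 25 steps (Δt=0.5):
t=0.500: state=(1.242, 0.646)
t=1.000: state=(1.425, 0.733)
t=1.500: state=(1.503, 0.823)
t=2.000: state=(1.512, 0.910)
t=2.500: state=(1.485, 0.992)
t=3.000: state=(1.441, 1.067)
t=3.500: state=(1.387, 1.135)
t=4.000: state=(1.328, 1.196)
t=4.500: state=(1.263, 1.250)
t=5.000: state=(1.193, 1.297)
t=5.500: state=(1.116, 1.337)
t=6.000: state=(1.032, 1.370)
t=6.500: state=(0.935, 1.395)
t=7.000: state=(0.820, 1.413)
t=7.500: state=(0.678, 1.422)
t=8.000: state=(0.488, 1.421)
t=8.500: state=(0.214, 1.405)
t=9.000: state=(-0.210, 1.370)
t=9.500: state=(-0.843, 1.305)
t=10.000: state=(-1.501, 1.202)
t=10.500: state=(-1.834, 1.073)
t=11.000: state=(-1.905, 0.940)
t=11.500: state=(-1.888, 0.814)
t=12.000: state=(-1.849, 0.696)
t=12.500: state=(-1.805, 0.587)
t=13.000: state=(-1.759, 0.487)
t=13.500: state=(-1.713, 0.395)
t=14.000: state=(-1.668, 0.311)
t=14.240: state=(-1.646, 0.273)
largest grid value and its neighbours: v(1.820)=1.51387, v(1.840)=1.51387, v(1.860)=1.51381
parabola through these three points peaks at t≈1.833 with v≈1.51388

max v = 1.514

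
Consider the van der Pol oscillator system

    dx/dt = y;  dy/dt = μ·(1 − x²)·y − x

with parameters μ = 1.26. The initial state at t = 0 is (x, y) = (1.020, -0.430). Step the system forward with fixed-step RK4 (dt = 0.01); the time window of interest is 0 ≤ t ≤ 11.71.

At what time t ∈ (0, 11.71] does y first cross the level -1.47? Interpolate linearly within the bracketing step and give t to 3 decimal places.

t = 0.796

t=0.000: state=(1.020, -0.430)
step 1 (dt=0.01): k1=(-0.430, -0.998), k2=(-0.435, -0.998), k3=(-0.435, -0.998), k4=(-0.440, -0.998); state += dt/6·(k1+2k2+2k3+k4)
t=0.010: state=(1.016, -0.440)
t=0.020: state=(1.011, -0.450)
t=0.030: state=(1.007, -0.460)
continuing one RK4 step at a time; state shown every 50 steps (Δt=0.5):
t=0.500: state=(0.674, -0.984)
t=0.790: state=(0.324, -1.458)
next step: t=0.800: state=(0.309, -1.478) — y has crossed -1.47
linear interpolation between t=0.790 (-1.45842) and t=0.800 (-1.47823) → t≈0.796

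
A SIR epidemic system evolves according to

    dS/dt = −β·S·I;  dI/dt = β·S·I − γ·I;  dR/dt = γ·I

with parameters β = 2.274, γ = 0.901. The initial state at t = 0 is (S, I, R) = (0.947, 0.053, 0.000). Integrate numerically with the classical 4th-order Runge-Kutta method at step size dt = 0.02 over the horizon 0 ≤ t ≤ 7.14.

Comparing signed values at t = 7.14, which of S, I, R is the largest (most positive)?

t=0.000: state=(0.947, 0.053, 0.000)
step 1 (dt=0.02): k1=(-0.114, 0.066, 0.048), k2=(-0.115, 0.067, 0.048), k3=(-0.115, 0.067, 0.048), k4=(-0.117, 0.068, 0.049); state += dt/6·(k1+2k2+2k3+k4)
t=0.020: state=(0.945, 0.054, 0.001)
t=0.040: state=(0.942, 0.056, 0.002)
t=0.060: state=(0.940, 0.057, 0.003)
continuing one RK4 step at a time; state shown every 25 steps (Δt=0.5):
t=0.500: state=(0.872, 0.095, 0.033)
t=1.000: state=(0.758, 0.154, 0.088)
t=1.500: state=(0.614, 0.214, 0.172)
t=2.000: state=(0.469, 0.253, 0.278)
t=2.500: state=(0.350, 0.256, 0.394)
t=3.000: state=(0.265, 0.231, 0.504)
t=3.500: state=(0.208, 0.192, 0.600)
t=4.000: state=(0.172, 0.152, 0.677)
t=4.500: state=(0.147, 0.116, 0.737)
t=5.000: state=(0.132, 0.086, 0.782)
t=5.500: state=(0.121, 0.063, 0.816)
t=6.000: state=(0.114, 0.046, 0.840)
t=6.500: state=(0.109, 0.033, 0.858)
t=7.000: state=(0.105, 0.024, 0.871)
t=7.140: state=(0.104, 0.022, 0.874)
compare at T: S=0.104, I=0.022, R=0.874

largest component: R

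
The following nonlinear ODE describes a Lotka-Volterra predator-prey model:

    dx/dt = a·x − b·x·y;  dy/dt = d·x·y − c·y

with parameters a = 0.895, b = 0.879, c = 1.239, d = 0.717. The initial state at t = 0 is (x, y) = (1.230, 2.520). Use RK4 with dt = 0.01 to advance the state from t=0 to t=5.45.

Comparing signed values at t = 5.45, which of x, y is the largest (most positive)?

largest component: x

t=0.000: state=(1.230, 2.520)
step 1 (dt=0.01): k1=(-1.624, -0.900), k2=(-1.608, -0.913), k3=(-1.608, -0.913), k4=(-1.593, -0.926); state += dt/6·(k1+2k2+2k3+k4)
t=0.010: state=(1.214, 2.511)
t=0.020: state=(1.198, 2.501)
t=0.030: state=(1.183, 2.492)
continuing one RK4 step at a time; state shown every 20 steps (Δt=0.2):
t=0.200: state=(0.962, 2.299)
t=0.400: state=(0.786, 2.032)
t=0.600: state=(0.674, 1.760)
t=0.800: state=(0.605, 1.505)
t=1.000: state=(0.567, 1.277)
t=1.200: state=(0.551, 1.080)
t=1.400: state=(0.554, 0.912)
t=1.600: state=(0.571, 0.772)
t=1.800: state=(0.603, 0.655)
t=2.000: state=(0.649, 0.559)
t=2.200: state=(0.708, 0.481)
t=2.400: state=(0.783, 0.418)
t=2.600: state=(0.874, 0.367)
t=2.800: state=(0.983, 0.327)
t=3.000: state=(1.114, 0.297)
t=3.200: state=(1.267, 0.275)
t=3.400: state=(1.446, 0.260)
t=3.600: state=(1.653, 0.254)
t=3.800: state=(1.891, 0.255)
t=4.000: state=(2.160, 0.266)
t=4.200: state=(2.461, 0.289)
t=4.400: state=(2.789, 0.329)
t=4.600: state=(3.132, 0.392)
t=4.800: state=(3.468, 0.492)
t=5.000: state=(3.757, 0.645)
t=5.200: state=(3.937, 0.875)
t=5.400: state=(3.928, 1.204)
t=5.450: state=(3.888, 1.302)
compare at T: x=3.888, y=1.302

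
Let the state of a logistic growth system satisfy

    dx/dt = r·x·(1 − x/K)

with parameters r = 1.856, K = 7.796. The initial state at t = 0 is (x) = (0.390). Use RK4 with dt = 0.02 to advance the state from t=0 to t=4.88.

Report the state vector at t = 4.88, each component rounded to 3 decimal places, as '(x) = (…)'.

(x) = (7.779)

t=0.000: state=(0.390)
step 1 (dt=0.02): k1=(0.688), k2=(0.699), k3=(0.699), k4=(0.711); state += dt/6·(k1+2k2+2k3+k4)
t=0.020: state=(0.404)
t=0.040: state=(0.418)
t=0.060: state=(0.433)
continuing one RK4 step at a time; state shown every 10 steps (Δt=0.2):
t=0.200: state=(0.553)
t=0.400: state=(0.777)
t=0.600: state=(1.077)
t=0.800: state=(1.470)
t=1.000: state=(1.965)
t=1.200: state=(2.558)
t=1.400: state=(3.231)
t=1.600: state=(3.948)
t=1.800: state=(4.662)
t=2.000: state=(5.326)
t=2.200: state=(5.906)
t=2.400: state=(6.386)
t=2.600: state=(6.765)
t=2.800: state=(7.055)
t=3.000: state=(7.269)
t=3.200: state=(7.425)
t=3.400: state=(7.536)
t=3.600: state=(7.615)
t=3.800: state=(7.670)
t=4.000: state=(7.709)
t=4.200: state=(7.736)
t=4.400: state=(7.754)
t=4.600: state=(7.767)
t=4.800: state=(7.776)
t=4.880: state=(7.779)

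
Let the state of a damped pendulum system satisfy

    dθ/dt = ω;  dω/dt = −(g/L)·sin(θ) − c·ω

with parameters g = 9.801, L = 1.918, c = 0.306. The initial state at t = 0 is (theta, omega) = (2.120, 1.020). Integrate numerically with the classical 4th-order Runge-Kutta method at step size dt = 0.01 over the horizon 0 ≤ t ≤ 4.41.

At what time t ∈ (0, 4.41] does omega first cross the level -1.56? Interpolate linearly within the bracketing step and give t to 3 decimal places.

t = 0.623

t=0.000: state=(2.120, 1.020)
step 1 (dt=0.01): k1=(1.020, -4.671), k2=(0.997, -4.650), k3=(0.997, -4.650), k4=(0.973, -4.630); state += dt/6·(k1+2k2+2k3+k4)
t=0.010: state=(2.130, 0.973)
t=0.020: state=(2.139, 0.927)
t=0.030: state=(2.149, 0.882)
continuing one RK4 step at a time; state shown every 20 steps (Δt=0.2):
t=0.200: state=(2.235, 0.154)
t=0.400: state=(2.186, -0.642)
t=0.600: state=(1.977, -1.461)
t=0.620: state=(1.947, -1.546)
next step: t=0.630: state=(1.931, -1.589) — omega has crossed -1.56
linear interpolation between t=0.620 (-1.54649) and t=0.630 (-1.58937) → t≈0.623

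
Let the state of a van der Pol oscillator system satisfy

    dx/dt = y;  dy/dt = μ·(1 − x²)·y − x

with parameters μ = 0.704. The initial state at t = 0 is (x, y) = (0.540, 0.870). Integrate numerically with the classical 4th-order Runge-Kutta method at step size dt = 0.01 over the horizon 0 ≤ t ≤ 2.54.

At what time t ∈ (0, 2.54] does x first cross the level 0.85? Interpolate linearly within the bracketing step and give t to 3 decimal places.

t=0.000: state=(0.540, 0.870)
step 1 (dt=0.01): k1=(0.870, -0.106), k2=(0.869, -0.114), k3=(0.869, -0.114), k4=(0.869, -0.121); state += dt/6·(k1+2k2+2k3+k4)
t=0.010: state=(0.549, 0.869)
t=0.020: state=(0.557, 0.868)
t=0.030: state=(0.566, 0.866)
continuing one RK4 step at a time; state shown every 10 steps (Δt=0.1):
t=0.100: state=(0.626, 0.852)
t=0.200: state=(0.710, 0.817)
t=0.300: state=(0.789, 0.767)
t=0.380: state=(0.848, 0.715)
next step: t=0.390: state=(0.856, 0.708) — x has crossed 0.85
linear interpolation between t=0.380 (0.84850) and t=0.390 (0.85562) → t≈0.382

t = 0.382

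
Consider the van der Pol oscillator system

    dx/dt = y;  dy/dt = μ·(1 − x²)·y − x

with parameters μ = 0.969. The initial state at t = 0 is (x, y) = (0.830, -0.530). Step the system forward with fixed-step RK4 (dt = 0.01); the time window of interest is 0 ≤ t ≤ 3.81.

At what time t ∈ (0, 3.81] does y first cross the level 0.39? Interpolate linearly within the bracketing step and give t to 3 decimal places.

t=0.000: state=(0.830, -0.530)
step 1 (dt=0.01): k1=(-0.530, -0.990), k2=(-0.535, -0.991), k3=(-0.535, -0.991), k4=(-0.540, -0.992); state += dt/6·(k1+2k2+2k3+k4)
t=0.010: state=(0.825, -0.540)
t=0.020: state=(0.819, -0.550)
t=0.030: state=(0.814, -0.560)
continuing one RK4 step at a time; state shown every 20 steps (Δt=0.2):
t=0.200: state=(0.704, -0.734)
t=0.400: state=(0.535, -0.959)
t=0.600: state=(0.318, -1.217)
t=0.800: state=(0.046, -1.507)
t=1.000: state=(-0.285, -1.798)
t=1.200: state=(-0.666, -1.984)
t=1.400: state=(-1.061, -1.904)
t=1.600: state=(-1.404, -1.480)
t=1.800: state=(-1.640, -0.871)
t=2.000: state=(-1.757, -0.317)
t=2.200: state=(-1.778, 0.081)
t=2.400: state=(-1.733, 0.344)
t=2.440: state=(-1.719, 0.385)
next step: t=2.450: state=(-1.715, 0.395) — y has crossed 0.39
linear interpolation between t=2.440 (0.38487) and t=2.450 (0.39468) → t≈2.445

t = 2.445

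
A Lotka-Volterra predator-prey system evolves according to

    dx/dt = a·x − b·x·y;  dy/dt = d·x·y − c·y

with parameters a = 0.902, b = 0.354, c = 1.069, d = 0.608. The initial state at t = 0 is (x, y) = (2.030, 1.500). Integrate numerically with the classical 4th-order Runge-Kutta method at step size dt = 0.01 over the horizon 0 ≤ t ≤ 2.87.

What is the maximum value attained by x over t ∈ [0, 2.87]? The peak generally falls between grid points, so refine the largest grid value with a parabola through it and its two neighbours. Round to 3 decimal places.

max x = 2.721

t=0.000: state=(2.030, 1.500)
step 1 (dt=0.01): k1=(0.753, 0.248), k2=(0.754, 0.252), k3=(0.754, 0.252), k4=(0.754, 0.255); state += dt/6·(k1+2k2+2k3+k4)
t=0.010: state=(2.038, 1.503)
t=0.020: state=(2.045, 1.505)
t=0.030: state=(2.053, 1.508)
continuing one RK4 step at a time; state shown every 10 steps (Δt=0.1):
t=0.100: state=(2.106, 1.529)
t=0.200: state=(2.182, 1.565)
t=0.300: state=(2.257, 1.609)
t=0.400: state=(2.331, 1.663)
t=0.500: state=(2.403, 1.725)
t=0.600: state=(2.471, 1.798)
t=0.700: state=(2.534, 1.881)
t=0.800: state=(2.590, 1.976)
t=0.900: state=(2.638, 2.081)
t=1.000: state=(2.677, 2.198)
t=1.100: state=(2.704, 2.327)
t=1.200: state=(2.719, 2.466)
t=1.300: state=(2.720, 2.614)
t=1.400: state=(2.706, 2.771)
t=1.500: state=(2.677, 2.933)
t=1.600: state=(2.633, 3.097)
t=1.700: state=(2.575, 3.261)
t=1.800: state=(2.504, 3.419)
t=1.900: state=(2.421, 3.569)
t=2.000: state=(2.329, 3.706)
t=2.100: state=(2.231, 3.825)
t=2.200: state=(2.128, 3.925)
t=2.300: state=(2.024, 4.001)
t=2.400: state=(1.921, 4.054)
t=2.500: state=(1.820, 4.081)
t=2.600: state=(1.724, 4.085)
t=2.700: state=(1.633, 4.065)
t=2.800: state=(1.549, 4.024)
t=2.870: state=(1.494, 3.983)
largest grid value and its neighbours: x(1.250)=2.72087, x(1.260)=2.72088, x(1.270)=2.72076
parabola through these three points peaks at t≈1.256 with x≈2.72089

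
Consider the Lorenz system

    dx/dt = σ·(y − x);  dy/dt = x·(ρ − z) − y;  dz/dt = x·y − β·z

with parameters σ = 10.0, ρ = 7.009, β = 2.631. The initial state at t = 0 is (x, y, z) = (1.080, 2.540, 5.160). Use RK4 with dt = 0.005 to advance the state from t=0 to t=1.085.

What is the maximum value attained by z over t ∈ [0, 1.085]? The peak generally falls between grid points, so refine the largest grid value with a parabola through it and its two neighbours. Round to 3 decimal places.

max z = 7.302

t=0.000: state=(1.080, 2.540, 5.160)
step 1 (dt=0.005): k1=(14.600, -0.543, -10.833), k2=(14.221, -0.444, -10.670), k3=(14.233, -0.446, -10.674), k4=(13.866, -0.348, -10.514); state += dt/6·(k1+2k2+2k3+k4)
t=0.005: state=(1.151, 2.538, 5.107)
t=0.010: state=(1.219, 2.537, 5.055)
t=0.015: state=(1.283, 2.536, 5.005)
continuing one RK4 step at a time; state shown every 10 steps (Δt=0.05):
t=0.050: state=(1.656, 2.560, 4.690)
t=0.100: state=(2.031, 2.662, 4.339)
t=0.150: state=(2.313, 2.831, 4.085)
t=0.200: state=(2.562, 3.052, 3.918)
t=0.250: state=(2.810, 3.314, 3.836)
t=0.300: state=(3.070, 3.608, 3.840)
t=0.350: state=(3.348, 3.922, 3.934)
t=0.400: state=(3.642, 4.240, 4.119)
t=0.450: state=(3.942, 4.543, 4.393)
t=0.500: state=(4.237, 4.808, 4.750)
t=0.550: state=(4.507, 5.011, 5.174)
t=0.600: state=(4.734, 5.128, 5.637)
t=0.650: state=(4.896, 5.144, 6.105)
t=0.700: state=(4.978, 5.058, 6.536)
t=0.750: state=(4.975, 4.881, 6.892)
t=0.800: state=(4.888, 4.638, 7.143)
t=0.850: state=(4.731, 4.362, 7.277)
t=0.900: state=(4.527, 4.085, 7.296)
t=0.950: state=(4.298, 3.831, 7.213)
t=1.000: state=(4.067, 3.618, 7.053)
t=1.050: state=(3.854, 3.453, 6.838)
t=1.085: state=(3.721, 3.368, 6.667)
largest grid value and its neighbours: z(0.880)=7.30151, z(0.885)=7.30166, z(0.890)=7.30073
parabola through these three points peaks at t≈0.883 with z≈7.30173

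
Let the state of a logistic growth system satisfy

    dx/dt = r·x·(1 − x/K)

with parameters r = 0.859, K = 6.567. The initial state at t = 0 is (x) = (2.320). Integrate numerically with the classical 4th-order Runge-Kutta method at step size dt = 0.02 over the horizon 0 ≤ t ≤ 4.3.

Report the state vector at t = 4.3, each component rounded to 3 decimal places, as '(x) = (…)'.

t=0.000: state=(2.320)
step 1 (dt=0.02): k1=(1.289), k2=(1.292), k3=(1.292), k4=(1.295); state += dt/6·(k1+2k2+2k3+k4)
t=0.020: state=(2.346)
t=0.040: state=(2.372)
t=0.060: state=(2.398)
continuing one RK4 step at a time; state shown every 10 steps (Δt=0.2):
t=0.200: state=(2.584)
t=0.400: state=(2.857)
t=0.600: state=(3.137)
t=0.800: state=(3.419)
t=1.000: state=(3.699)
t=1.200: state=(3.973)
t=1.400: state=(4.237)
t=1.600: state=(4.488)
t=1.800: state=(4.724)
t=2.000: state=(4.943)
t=2.200: state=(5.144)
t=2.400: state=(5.326)
t=2.600: state=(5.490)
t=2.800: state=(5.636)
t=3.000: state=(5.765)
t=3.200: state=(5.878)
t=3.400: state=(5.977)
t=3.600: state=(6.063)
t=3.800: state=(6.138)
t=4.000: state=(6.202)
t=4.200: state=(6.256)
t=4.300: state=(6.281)

(x) = (6.281)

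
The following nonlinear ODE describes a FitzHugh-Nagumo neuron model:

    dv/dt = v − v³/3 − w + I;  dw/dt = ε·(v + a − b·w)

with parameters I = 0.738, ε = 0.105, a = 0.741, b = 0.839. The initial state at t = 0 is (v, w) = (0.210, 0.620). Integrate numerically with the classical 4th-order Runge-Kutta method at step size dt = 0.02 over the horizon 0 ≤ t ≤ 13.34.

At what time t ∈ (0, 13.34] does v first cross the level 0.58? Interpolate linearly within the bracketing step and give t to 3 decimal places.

t = 0.822

t=0.000: state=(0.210, 0.620)
step 1 (dt=0.02): k1=(0.325, 0.045), k2=(0.328, 0.046), k3=(0.328, 0.046), k4=(0.330, 0.046); state += dt/6·(k1+2k2+2k3+k4)
t=0.020: state=(0.217, 0.621)
t=0.040: state=(0.223, 0.622)
t=0.060: state=(0.230, 0.623)
continuing one RK4 step at a time; state shown every 25 steps (Δt=0.5):
t=0.500: state=(0.409, 0.647)
t=0.820: state=(0.579, 0.670)
next step: t=0.840: state=(0.591, 0.671) — v has crossed 0.58
linear interpolation between t=0.820 (0.57885) and t=0.840 (0.59056) → t≈0.822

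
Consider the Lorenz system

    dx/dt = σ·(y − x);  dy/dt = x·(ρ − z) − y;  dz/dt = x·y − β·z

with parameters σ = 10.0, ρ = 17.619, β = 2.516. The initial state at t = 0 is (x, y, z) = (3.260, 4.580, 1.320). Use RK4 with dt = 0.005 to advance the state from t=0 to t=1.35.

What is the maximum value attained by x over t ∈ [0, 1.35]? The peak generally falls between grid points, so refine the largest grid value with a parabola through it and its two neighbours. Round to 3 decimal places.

max x = 13.532

t=0.000: state=(3.260, 4.580, 1.320)
step 1 (dt=0.005): k1=(13.200, 48.555, 11.610), k2=(14.084, 48.876, 12.088), k3=(14.070, 48.907, 12.098), k4=(14.942, 49.255, 12.594); state += dt/6·(k1+2k2+2k3+k4)
t=0.005: state=(3.330, 4.824, 1.380)
t=0.010: state=(3.409, 5.073, 1.446)
t=0.015: state=(3.497, 5.325, 1.517)
continuing one RK4 step at a time; state shown every 10 steps (Δt=0.05):
t=0.050: state=(4.330, 7.249, 2.211)
t=0.100: state=(6.164, 10.566, 4.147)
t=0.150: state=(8.682, 14.233, 8.022)
t=0.200: state=(11.470, 16.675, 14.560)
t=0.250: state=(13.369, 15.206, 22.489)
t=0.300: state=(12.936, 9.324, 27.669)
t=0.350: state=(10.092, 2.931, 27.700)
t=0.400: state=(6.391, -0.755, 24.786)
t=0.450: state=(3.252, -2.028, 21.529)
t=0.500: state=(1.118, -2.206, 18.774)
t=0.550: state=(-0.170, -2.109, 16.513)
t=0.600: state=(-0.921, -2.071, 14.618)
t=0.650: state=(-1.394, -2.193, 13.008)
t=0.700: state=(-1.767, -2.499, 11.645)
t=0.750: state=(-2.156, -3.006, 10.521)
t=0.800: state=(-2.639, -3.741, 9.657)
t=0.850: state=(-3.278, -4.748, 9.104)
t=0.900: state=(-4.127, -6.068, 8.968)
t=0.950: state=(-5.229, -7.697, 9.423)
t=1.000: state=(-6.584, -9.507, 10.708)
t=1.050: state=(-8.093, -11.116, 13.033)
t=1.100: state=(-9.480, -11.844, 16.305)
t=1.150: state=(-10.291, -11.024, 19.790)
t=1.200: state=(-10.122, -8.706, 22.258)
t=1.250: state=(-8.959, -5.884, 22.912)
t=1.300: state=(-7.241, -3.639, 21.993)
t=1.350: state=(-5.520, -2.352, 20.268)
largest grid value and its neighbours: x(0.260)=13.50207, x(0.265)=13.52882, x(0.270)=13.52809
parabola through these three points peaks at t≈0.267 with x≈13.53190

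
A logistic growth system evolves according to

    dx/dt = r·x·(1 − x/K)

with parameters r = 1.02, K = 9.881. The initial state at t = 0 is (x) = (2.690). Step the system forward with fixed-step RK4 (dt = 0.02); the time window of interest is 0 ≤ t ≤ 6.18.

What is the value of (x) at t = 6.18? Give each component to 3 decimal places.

t=0.000: state=(2.690)
step 1 (dt=0.02): k1=(1.997), k2=(2.006), k3=(2.006), k4=(2.015); state += dt/6·(k1+2k2+2k3+k4)
t=0.020: state=(2.730)
t=0.040: state=(2.771)
t=0.060: state=(2.811)
continuing one RK4 step at a time; state shown every 10 steps (Δt=0.2):
t=0.200: state=(3.107)
t=0.400: state=(3.557)
t=0.600: state=(4.034)
t=0.800: state=(4.528)
t=1.000: state=(5.031)
t=1.200: state=(5.532)
t=1.400: state=(6.021)
t=1.600: state=(6.489)
t=1.800: state=(6.928)
t=2.000: state=(7.332)
t=2.200: state=(7.699)
t=2.400: state=(8.026)
t=2.600: state=(8.314)
t=2.800: state=(8.565)
t=3.000: state=(8.780)
t=3.200: state=(8.965)
t=3.400: state=(9.121)
t=3.600: state=(9.252)
t=3.800: state=(9.362)
t=4.000: state=(9.454)
t=4.200: state=(9.530)
t=4.400: state=(9.593)
t=4.600: state=(9.645)
t=4.800: state=(9.687)
t=5.000: state=(9.723)
t=5.200: state=(9.751)
t=5.400: state=(9.775)
t=5.600: state=(9.794)
t=5.800: state=(9.810)
t=6.000: state=(9.823)
t=6.180: state=(9.833)

(x) = (9.833)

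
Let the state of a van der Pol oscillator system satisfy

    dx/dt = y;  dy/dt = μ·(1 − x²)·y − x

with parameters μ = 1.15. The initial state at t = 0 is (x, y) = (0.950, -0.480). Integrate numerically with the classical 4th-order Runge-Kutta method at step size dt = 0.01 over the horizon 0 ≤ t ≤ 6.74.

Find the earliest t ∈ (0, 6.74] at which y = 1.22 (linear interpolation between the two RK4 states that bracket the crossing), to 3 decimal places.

t=0.000: state=(0.950, -0.480)
step 1 (dt=0.01): k1=(-0.480, -1.004), k2=(-0.485, -1.005), k3=(-0.485, -1.005), k4=(-0.490, -1.005); state += dt/6·(k1+2k2+2k3+k4)
t=0.010: state=(0.945, -0.490)
t=0.020: state=(0.940, -0.500)
t=0.030: state=(0.935, -0.510)
continuing one RK4 step at a time; state shown every 25 steps (Δt=0.25):
t=0.250: state=(0.798, -0.741)
t=0.500: state=(0.576, -1.048)
t=0.750: state=(0.266, -1.445)
t=1.000: state=(-0.155, -1.938)
t=1.250: state=(-0.695, -2.327)
t=1.500: state=(-1.265, -2.089)
t=1.750: state=(-1.678, -1.155)
t=2.000: state=(-1.851, -0.289)
t=2.250: state=(-1.856, 0.191)
t=2.500: state=(-1.775, 0.432)
t=2.750: state=(-1.648, 0.578)
t=3.000: state=(-1.488, 0.702)
t=3.250: state=(-1.295, 0.843)
t=3.500: state=(-1.062, 1.033)
t=3.670: state=(-0.872, 1.211)
next step: t=3.680: state=(-0.860, 1.223) — y has crossed 1.22
linear interpolation between t=3.670 (1.21114) and t=3.680 (1.22330) → t≈3.677

t = 3.677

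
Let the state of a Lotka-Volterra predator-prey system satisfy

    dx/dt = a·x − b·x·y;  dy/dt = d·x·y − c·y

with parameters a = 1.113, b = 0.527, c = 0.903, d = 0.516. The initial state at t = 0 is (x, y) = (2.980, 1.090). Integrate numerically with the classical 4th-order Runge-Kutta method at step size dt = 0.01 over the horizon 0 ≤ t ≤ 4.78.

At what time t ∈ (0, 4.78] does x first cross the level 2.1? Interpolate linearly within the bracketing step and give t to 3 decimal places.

t=0.000: state=(2.980, 1.090)
step 1 (dt=0.01): k1=(1.605, 0.692), k2=(1.604, 0.699), k3=(1.604, 0.699), k4=(1.603, 0.705); state += dt/6·(k1+2k2+2k3+k4)
t=0.010: state=(2.996, 1.097)
t=0.020: state=(3.012, 1.104)
t=0.030: state=(3.028, 1.111)
continuing one RK4 step at a time; state shown every 20 steps (Δt=0.2):
t=0.200: state=(3.291, 1.258)
t=0.400: state=(3.559, 1.496)
t=0.600: state=(3.736, 1.822)
t=0.800: state=(3.771, 2.243)
t=1.000: state=(3.624, 2.747)
t=1.200: state=(3.295, 3.282)
t=1.400: state=(2.837, 3.762)
t=1.600: state=(2.339, 4.101)
t=1.690: state=(2.123, 4.194)
next step: t=1.700: state=(2.100, 4.202) — x has crossed 2.1
linear interpolation between t=1.690 (2.12303) and t=1.700 (2.09982) → t≈1.700

t = 1.700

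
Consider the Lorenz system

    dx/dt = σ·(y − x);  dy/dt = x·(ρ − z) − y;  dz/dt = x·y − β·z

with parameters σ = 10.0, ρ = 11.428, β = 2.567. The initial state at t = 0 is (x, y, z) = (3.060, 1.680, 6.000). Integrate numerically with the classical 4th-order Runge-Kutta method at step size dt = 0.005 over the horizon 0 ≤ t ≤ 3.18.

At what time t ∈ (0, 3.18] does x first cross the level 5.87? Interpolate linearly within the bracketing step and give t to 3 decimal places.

t=0.000: state=(3.060, 1.680, 6.000)
step 1 (dt=0.005): k1=(-13.800, 14.930, -10.261), k2=(-13.082, 14.783, -10.140), k3=(-13.103, 14.792, -10.139), k4=(-12.405, 14.652, -10.020); state += dt/6·(k1+2k2+2k3+k4)
t=0.005: state=(2.995, 1.754, 5.949)
t=0.010: state=(2.936, 1.827, 5.900)
t=0.015: state=(2.883, 1.898, 5.851)
continuing one RK4 step at a time; state shown every 40 steps (Δt=0.2):
t=0.200: state=(3.462, 4.583, 5.064)
t=0.355: state=(5.803, 7.552, 7.121)
next step: t=0.360: state=(5.891, 7.638, 7.250) — x has crossed 5.87
linear interpolation between t=0.355 (5.80312) and t=0.360 (5.89053) → t≈0.359

t = 0.359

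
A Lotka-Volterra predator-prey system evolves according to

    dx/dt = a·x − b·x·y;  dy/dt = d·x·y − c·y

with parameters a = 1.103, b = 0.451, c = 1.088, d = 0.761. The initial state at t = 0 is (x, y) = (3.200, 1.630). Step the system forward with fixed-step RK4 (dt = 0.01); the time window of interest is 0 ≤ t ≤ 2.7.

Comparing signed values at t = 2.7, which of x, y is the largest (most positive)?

largest component: y

t=0.000: state=(3.200, 1.630)
step 1 (dt=0.01): k1=(1.177, 2.196), k2=(1.163, 2.218), k3=(1.163, 2.218), k4=(1.149, 2.240); state += dt/6·(k1+2k2+2k3+k4)
t=0.010: state=(3.212, 1.652)
t=0.020: state=(3.223, 1.675)
t=0.030: state=(3.234, 1.698)
continuing one RK4 step at a time; state shown every 10 steps (Δt=0.1):
t=0.100: state=(3.302, 1.873)
t=0.200: state=(3.367, 2.165)
t=0.300: state=(3.384, 2.512)
t=0.400: state=(3.344, 2.912)
t=0.500: state=(3.243, 3.357)
t=0.600: state=(3.079, 3.831)
t=0.700: state=(2.862, 4.309)
t=0.800: state=(2.604, 4.759)
t=0.900: state=(2.325, 5.149)
t=1.000: state=(2.043, 5.453)
t=1.100: state=(1.775, 5.655)
t=1.200: state=(1.532, 5.751)
t=1.300: state=(1.320, 5.748)
t=1.400: state=(1.139, 5.660)
t=1.500: state=(0.988, 5.504)
t=1.600: state=(0.865, 5.296)
t=1.700: state=(0.765, 5.053)
t=1.800: state=(0.684, 4.789)
t=1.900: state=(0.619, 4.513)
t=2.000: state=(0.568, 4.234)
t=2.100: state=(0.527, 3.959)
t=2.200: state=(0.495, 3.692)
t=2.300: state=(0.471, 3.435)
t=2.400: state=(0.453, 3.191)
t=2.500: state=(0.440, 2.961)
t=2.600: state=(0.432, 2.745)
t=2.700: state=(0.428, 2.544)
compare at T: x=0.428, y=2.544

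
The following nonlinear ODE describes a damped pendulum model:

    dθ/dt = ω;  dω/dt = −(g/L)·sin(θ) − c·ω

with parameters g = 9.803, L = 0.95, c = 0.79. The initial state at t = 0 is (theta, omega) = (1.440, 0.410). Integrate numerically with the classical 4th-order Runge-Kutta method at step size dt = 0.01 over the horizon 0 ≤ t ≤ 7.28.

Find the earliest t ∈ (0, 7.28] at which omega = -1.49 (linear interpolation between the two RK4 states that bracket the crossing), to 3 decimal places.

t = 0.195

t=0.000: state=(1.440, 0.410)
step 1 (dt=0.01): k1=(0.410, -10.555), k2=(0.357, -10.516), k3=(0.357, -10.516), k4=(0.305, -10.476); state += dt/6·(k1+2k2+2k3+k4)
t=0.010: state=(1.444, 0.305)
t=0.020: state=(1.446, 0.200)
t=0.030: state=(1.448, 0.097)
t=0.190: state=(1.337, -1.445)
next step: t=0.200: state=(1.322, -1.533) — omega has crossed -1.49
linear interpolation between t=0.190 (-1.44506) and t=0.200 (-1.53349) → t≈0.195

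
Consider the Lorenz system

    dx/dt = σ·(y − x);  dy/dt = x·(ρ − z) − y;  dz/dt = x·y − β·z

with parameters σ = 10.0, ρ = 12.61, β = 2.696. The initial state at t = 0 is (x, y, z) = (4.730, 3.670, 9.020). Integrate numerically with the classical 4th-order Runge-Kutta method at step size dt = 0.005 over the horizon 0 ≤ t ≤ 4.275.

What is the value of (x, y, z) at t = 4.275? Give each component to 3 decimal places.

(x, y, z) = (5.592, 5.407, 11.935)

t=0.000: state=(4.730, 3.670, 9.020)
step 1 (dt=0.005): k1=(-10.600, 13.311, -6.959), k2=(-10.002, 13.264, -6.853), k3=(-10.018, 13.268, -6.848), k4=(-9.436, 13.225, -6.740); state += dt/6·(k1+2k2+2k3+k4)
t=0.005: state=(4.680, 3.736, 8.986)
t=0.010: state=(4.636, 3.802, 8.953)
t=0.015: state=(4.597, 3.868, 8.921)
continuing one RK4 step at a time; state shown every 40 steps (Δt=0.2):
t=0.200: state=(5.304, 6.300, 9.012)
t=0.400: state=(7.055, 7.388, 12.392)
t=0.600: state=(6.019, 4.964, 13.664)
t=0.800: state=(4.429, 4.084, 11.298)
t=1.000: state=(4.672, 5.190, 9.720)
t=1.200: state=(6.051, 6.727, 10.780)
t=1.400: state=(6.512, 6.191, 12.952)
t=1.600: state=(5.328, 4.729, 12.425)
t=1.800: state=(4.759, 4.820, 10.773)
t=2.000: state=(5.408, 5.906, 10.487)
t=2.200: state=(6.222, 6.393, 11.876)
t=2.400: state=(5.886, 5.467, 12.575)
t=2.600: state=(5.137, 4.924, 11.609)
t=2.800: state=(5.183, 5.416, 10.805)
t=3.000: state=(5.802, 6.092, 11.267)
t=3.200: state=(6.002, 5.881, 12.179)
t=3.400: state=(5.515, 5.247, 12.015)
t=3.600: state=(5.234, 5.250, 11.266)
t=3.800: state=(5.521, 5.744, 11.134)
t=4.000: state=(5.870, 5.938, 11.732)
t=4.200: state=(5.730, 5.556, 12.034)
t=4.275: state=(5.592, 5.407, 11.935)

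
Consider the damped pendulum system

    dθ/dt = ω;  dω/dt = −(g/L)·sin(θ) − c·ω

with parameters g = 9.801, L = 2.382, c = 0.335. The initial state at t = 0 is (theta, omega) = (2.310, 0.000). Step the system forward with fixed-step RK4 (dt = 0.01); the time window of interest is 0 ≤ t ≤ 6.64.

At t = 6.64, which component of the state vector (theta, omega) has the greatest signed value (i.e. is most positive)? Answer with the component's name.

t=0.000: state=(2.310, 0.000)
step 1 (dt=0.01): k1=(0.000, -3.041), k2=(-0.015, -3.036), k3=(-0.015, -3.036), k4=(-0.030, -3.031); state += dt/6·(k1+2k2+2k3+k4)
t=0.010: state=(2.310, -0.030)
t=0.020: state=(2.309, -0.061)
t=0.030: state=(2.309, -0.091)
continuing one RK4 step at a time; state shown every 25 steps (Δt=0.25):
t=0.250: state=(2.216, -0.750)
t=0.500: state=(1.931, -1.544)
t=0.750: state=(1.439, -2.389)
t=1.000: state=(0.750, -3.061)
t=1.250: state=(-0.041, -3.145)
t=1.500: state=(-0.760, -2.499)
t=1.750: state=(-1.258, -1.459)
t=2.000: state=(-1.486, -0.372)
t=2.250: state=(-1.451, 0.641)
t=2.500: state=(-1.175, 1.545)
t=2.750: state=(-0.698, 2.214)
t=3.000: state=(-0.107, 2.417)
t=3.250: state=(0.461, 2.039)
t=3.500: state=(0.878, 1.252)
t=3.750: state=(1.076, 0.324)
t=4.000: state=(1.043, -0.571)
t=4.250: state=(0.803, -1.319)
t=4.500: state=(0.408, -1.776)
t=4.750: state=(-0.049, -1.805)
t=5.000: state=(-0.458, -1.404)
t=5.250: state=(-0.728, -0.728)
t=5.500: state=(-0.815, 0.030)
t=5.750: state=(-0.719, 0.722)
t=6.000: state=(-0.470, 1.222)
t=6.250: state=(-0.133, 1.418)
t=6.500: state=(0.209, 1.261)
t=6.640: state=(0.371, 1.041)
compare at T: theta=0.371, omega=1.041

largest component: omega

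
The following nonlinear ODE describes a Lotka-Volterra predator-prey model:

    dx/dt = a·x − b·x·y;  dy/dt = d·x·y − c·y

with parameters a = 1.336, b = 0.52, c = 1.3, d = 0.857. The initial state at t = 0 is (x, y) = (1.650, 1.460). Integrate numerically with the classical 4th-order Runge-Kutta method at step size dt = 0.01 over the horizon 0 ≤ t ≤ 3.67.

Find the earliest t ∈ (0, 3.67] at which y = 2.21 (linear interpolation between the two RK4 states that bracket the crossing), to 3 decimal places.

t=0.000: state=(1.650, 1.460)
step 1 (dt=0.01): k1=(0.952, 0.167), k2=(0.954, 0.173), k3=(0.954, 0.173), k4=(0.956, 0.179); state += dt/6·(k1+2k2+2k3+k4)
t=0.010: state=(1.660, 1.462)
t=0.020: state=(1.669, 1.464)
t=0.030: state=(1.679, 1.466)
continuing one RK4 step at a time; state shown every 20 steps (Δt=0.2):
t=0.200: state=(1.847, 1.519)
t=0.400: state=(2.049, 1.635)
t=0.600: state=(2.238, 1.821)
t=0.800: state=(2.387, 2.089)
t=0.870: state=(2.424, 2.203)
next step: t=0.880: state=(2.429, 2.221) — y has crossed 2.21
linear interpolation between t=0.870 (2.20339) and t=0.880 (2.22063) → t≈0.874

t = 0.874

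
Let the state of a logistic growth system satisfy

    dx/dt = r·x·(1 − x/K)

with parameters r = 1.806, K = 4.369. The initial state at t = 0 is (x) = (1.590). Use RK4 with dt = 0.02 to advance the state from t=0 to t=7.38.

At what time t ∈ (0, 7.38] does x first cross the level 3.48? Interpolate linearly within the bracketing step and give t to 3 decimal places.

t=0.000: state=(1.590)
step 1 (dt=0.02): k1=(1.827), k2=(1.835), k3=(1.835), k4=(1.844); state += dt/6·(k1+2k2+2k3+k4)
t=0.020: state=(1.627)
t=0.040: state=(1.664)
t=0.060: state=(1.701)
continuing one RK4 step at a time; state shown every 25 steps (Δt=0.5):
t=0.500: state=(2.557)
t=1.000: state=(3.394)
t=1.060: state=(3.474)
next step: t=1.080: state=(3.499) — x has crossed 3.48
linear interpolation between t=1.060 (3.47383) and t=1.080 (3.49927) → t≈1.065

t = 1.065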